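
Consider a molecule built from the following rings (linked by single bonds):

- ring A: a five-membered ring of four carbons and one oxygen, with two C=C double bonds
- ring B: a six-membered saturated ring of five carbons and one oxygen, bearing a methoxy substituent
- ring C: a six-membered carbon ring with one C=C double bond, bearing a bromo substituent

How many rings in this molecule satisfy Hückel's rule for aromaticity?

1

Ring A is fully conjugated (every ring atom contributes a p orbital); 2 ring double bonds (4 π electrons) plus a heteroatom lone pair (2) give 6 π electrons. That satisfies 4n+2 with n=1, so ring A is aromatic (furan).
Ring B has only sp³ atoms, so it is not fully conjugated — not aromatic (tetrahydropyran).
Ring C has four sp³ carbons, so it is not fully conjugated — not aromatic (cyclohexene).
Aromatic: A. Total: 1.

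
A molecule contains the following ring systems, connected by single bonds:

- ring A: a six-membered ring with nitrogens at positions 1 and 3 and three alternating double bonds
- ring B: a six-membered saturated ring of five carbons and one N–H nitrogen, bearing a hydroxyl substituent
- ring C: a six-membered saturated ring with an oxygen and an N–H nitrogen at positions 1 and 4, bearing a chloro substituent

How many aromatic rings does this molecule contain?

1

Ring A has a continuous p-orbital overlap around the ring; 3 ring double bonds give 6 π electrons. That satisfies 4n+2 with n=1, so ring A is aromatic (pyrimidine).
Ring B has only sp³ atoms, so it is not fully conjugated — not aromatic (piperidine).
Ring C has only sp³ atoms, so it is not fully conjugated — not aromatic (morpholine).
Aromatic: A. Total: 1.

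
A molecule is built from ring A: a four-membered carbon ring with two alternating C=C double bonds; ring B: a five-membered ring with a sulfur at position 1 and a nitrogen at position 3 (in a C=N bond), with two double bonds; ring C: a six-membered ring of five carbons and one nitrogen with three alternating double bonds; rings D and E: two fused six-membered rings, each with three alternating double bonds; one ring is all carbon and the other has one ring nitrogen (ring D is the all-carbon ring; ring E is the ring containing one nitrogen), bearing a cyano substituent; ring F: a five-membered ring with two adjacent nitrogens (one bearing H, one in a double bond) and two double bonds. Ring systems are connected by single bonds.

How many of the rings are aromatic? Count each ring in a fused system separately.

Ring A has only sp² ring atoms; a planar conformation would have a fully conjugated π system of 4 electrons. But 4 = 4(1), which is 4n not 4n+2, so ring A is not aromatic (cyclobutadiene) — cyclobutadiene is antiaromatic and distorts to a rectangle.
Ring B has a continuous p-orbital overlap around the ring; 2 ring double bonds (4 π electrons) plus a heteroatom lone pair (2) give 6 π electrons. That satisfies 4n+2 with n=1, so ring B is aromatic (thiazole).
Ring C is planar and fully conjugated; 3 ring double bonds give 6 π electrons. 6 = 4(1)+2, so ring C is aromatic (pyridine).
Rings D and E form a fused bicyclic system (with one nitrogen) with 10 sp² atoms and 10 π electrons from ring double bonds. 10 = 4(2)+2, so the system is aromatic and both rings count as aromatic (quinoline).
Ring F is planar and fully conjugated; 2 ring double bonds (4 π electrons) plus a heteroatom lone pair (2) give 6 π electrons. Since 6 = 4n+2 (n=1), ring F is aromatic (pyrazole).
Aromatic: B, C, D, E, F. Total: 5.

5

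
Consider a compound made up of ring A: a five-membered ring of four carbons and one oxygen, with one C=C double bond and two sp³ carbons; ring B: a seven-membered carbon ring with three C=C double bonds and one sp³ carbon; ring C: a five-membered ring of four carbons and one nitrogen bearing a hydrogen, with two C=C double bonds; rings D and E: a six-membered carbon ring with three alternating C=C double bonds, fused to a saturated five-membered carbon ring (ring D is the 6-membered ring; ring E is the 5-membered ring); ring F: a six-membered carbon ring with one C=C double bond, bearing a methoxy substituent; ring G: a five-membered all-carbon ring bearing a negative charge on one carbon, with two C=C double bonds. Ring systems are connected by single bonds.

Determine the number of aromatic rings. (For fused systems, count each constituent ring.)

Ring A has two sp³ carbons, so it is not fully conjugated — not aromatic (2,3-dihydrofuran).
Ring B has one sp³ carbon, so it is not fully conjugated — not aromatic (cycloheptatriene).
Ring C is fully conjugated (every ring atom contributes a p orbital); 2 ring double bonds (4 π electrons) plus a heteroatom lone pair (2) give 6 π electrons. 6 = 4(1)+2, so ring C is aromatic (pyrrole).
Ring D has a continuous p-orbital overlap around the ring; 3 ring double bonds give 6 π electrons. 6 = 4(1)+2, so ring D is aromatic (benzene ring).
Ring E has three sp³ carbons, so it is not fully conjugated — not aromatic (cyclopentane ring).
Ring F has four sp³ carbons, so it is not fully conjugated — not aromatic (cyclohexene).
Ring G is fully conjugated (every ring atom contributes a p orbital); 2 ring double bonds (4 π electrons) plus the carbanion lone pair (2) give 6 π electrons. That satisfies 4n+2 with n=1, so ring G is aromatic (cyclopentadienyl anion).
Aromatic: C, D, G. Total: 3.

3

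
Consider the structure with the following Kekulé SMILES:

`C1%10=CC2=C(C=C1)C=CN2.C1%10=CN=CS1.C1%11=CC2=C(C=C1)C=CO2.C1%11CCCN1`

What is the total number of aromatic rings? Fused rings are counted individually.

5

The SMILES encodes a six-membered carbon ring with three alternating C=C double bonds, fused to a five-membered ring containing one N–H nitrogen and two C=C double bonds; a five-membered ring with a sulfur at position 1 and a nitrogen at position 3 (in a C=N bond), with two double bonds; a six-membered carbon ring with three alternating C=C double bonds, fused to a five-membered ring containing one oxygen and two C=C double bonds; a five-membered saturated ring of four carbons and one N–H nitrogen.
The fused 6/5-membered bicyclic (with one N–H) is a single π system with 9 sp² atoms and 10 π electrons from ring double bonds plus a heteroatom lone pair. 10 = 4(2)+2, so the system is aromatic and both rings count as aromatic (indole).
The 5-membered ring with one sulfur and one =N– has a continuous p-orbital overlap around the ring; 2 ring double bonds (4 π electrons) plus a heteroatom lone pair (2) give 6 π electrons. Since 6 = 4n+2 (n=1), it is aromatic (thiazole).
The fused 6/5-membered bicyclic (with one oxygen) is a single π system with 9 sp² atoms and 10 π electrons from ring double bonds plus a heteroatom lone pair. 10 = 4(2)+2, so the system is aromatic and both rings count as aromatic (benzofuran).
The 5-membered ring with one N–H has only sp³ atoms, so it is not fully conjugated — not aromatic (pyrrolidine).
5 of the 6 rings are aromatic. Total: 5.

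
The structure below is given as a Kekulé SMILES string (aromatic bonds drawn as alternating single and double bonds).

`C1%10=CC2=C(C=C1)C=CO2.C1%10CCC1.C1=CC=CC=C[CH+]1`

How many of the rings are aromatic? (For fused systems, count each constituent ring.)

3

The SMILES encodes a six-membered carbon ring with three alternating C=C double bonds, fused to a five-membered ring containing one oxygen and two C=C double bonds; a four-membered saturated carbon ring; a seven-membered all-carbon ring bearing a positive charge on one carbon, with three C=C double bonds.
The fused 6/5-membered bicyclic (with one oxygen) is a single π system with 9 sp² atoms and 10 π electrons from ring double bonds plus a heteroatom lone pair. 10 = 4(2)+2, so the system is aromatic and both rings count as aromatic (benzofuran).
The 4-membered ring has only sp³ atoms, so it is not fully conjugated — not aromatic (cyclobutane).
The 7-membered ring has a continuous p-orbital overlap around the ring; 3 ring double bonds (6 π electrons) plus the carbocation's empty p orbital (0, but keeps the ring conjugated) give 6 π electrons. 6 = 4(1)+2, so it is aromatic (tropylium cation).
3 of the 4 rings are aromatic. Total: 3.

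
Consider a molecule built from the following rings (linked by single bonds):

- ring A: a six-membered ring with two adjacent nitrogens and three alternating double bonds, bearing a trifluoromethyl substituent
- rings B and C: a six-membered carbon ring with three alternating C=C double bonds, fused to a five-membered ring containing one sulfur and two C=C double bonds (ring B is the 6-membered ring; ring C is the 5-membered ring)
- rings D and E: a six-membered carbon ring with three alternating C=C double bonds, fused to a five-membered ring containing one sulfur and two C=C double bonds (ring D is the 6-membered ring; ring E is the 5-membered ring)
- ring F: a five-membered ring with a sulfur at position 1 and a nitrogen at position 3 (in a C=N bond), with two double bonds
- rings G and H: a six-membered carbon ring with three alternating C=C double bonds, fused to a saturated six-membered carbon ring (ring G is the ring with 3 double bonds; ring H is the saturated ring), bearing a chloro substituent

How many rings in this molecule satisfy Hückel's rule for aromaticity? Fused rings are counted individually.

Ring A has a continuous p-orbital overlap around the ring; 3 ring double bonds give 6 π electrons. 6 = 4(1)+2, so ring A is aromatic (pyridazine).
Rings B and C form a fused bicyclic system (with one sulfur) with 9 sp² atoms and 10 π electrons from ring double bonds plus a heteroatom lone pair. 10 = 4(2)+2, so the system is aromatic and both rings count as aromatic (benzothiophene).
Rings D and E form a fused bicyclic system (with one sulfur) with 9 sp² atoms and 10 π electrons from ring double bonds plus a heteroatom lone pair. 10 = 4(2)+2, so the system is aromatic and both rings count as aromatic (benzothiophene).
Ring F is planar and fully conjugated; 2 ring double bonds (4 π electrons) plus a heteroatom lone pair (2) give 6 π electrons. That satisfies 4n+2 with n=1, so ring F is aromatic (thiazole).
Ring G is planar and fully conjugated; 3 ring double bonds give 6 π electrons. Since 6 = 4n+2 (n=1), ring G is aromatic (benzene ring).
Ring H has four sp³ carbons, so it is not fully conjugated — not aromatic (cyclohexane ring).
Aromatic: A, B, C, D, E, F, G. Total: 7.

7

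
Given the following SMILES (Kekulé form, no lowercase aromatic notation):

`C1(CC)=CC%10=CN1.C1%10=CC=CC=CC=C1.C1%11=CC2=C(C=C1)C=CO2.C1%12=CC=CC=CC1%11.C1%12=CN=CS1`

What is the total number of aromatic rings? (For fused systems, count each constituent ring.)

4

The SMILES encodes a five-membered ring of four carbons and one nitrogen bearing a hydrogen, with two C=C double bonds; an eight-membered carbon ring with four alternating C=C double bonds; a six-membered carbon ring with three alternating C=C double bonds, fused to a five-membered ring containing one oxygen and two C=C double bonds; a seven-membered carbon ring with three C=C double bonds and one sp³ carbon; a five-membered ring with a sulfur at position 1 and a nitrogen at position 3 (in a C=N bond), with two double bonds.
The 5-membered ring with one N–H is fully conjugated (every ring atom contributes a p orbital); 2 ring double bonds (4 π electrons) plus a heteroatom lone pair (2) give 6 π electrons. That satisfies 4n+2 with n=1, so it is aromatic (pyrrole).
The 8-membered ring has only sp² ring atoms; a planar conformation would have a fully conjugated π system of 8 electrons. But 8 = 4(2), which is 4n not 4n+2, so it is not aromatic (cyclooctatetraene) — cyclooctatetraene distorts into a non-planar tub to avoid antiaromaticity.
The fused 6/5-membered bicyclic (with one oxygen) is a single π system with 9 sp² atoms and 10 π electrons from ring double bonds plus a heteroatom lone pair. 10 = 4(2)+2, so the system is aromatic and both rings count as aromatic (benzofuran).
The 7-membered ring has one sp³ carbon, so it is not fully conjugated — not aromatic (cycloheptatriene).
The 5-membered ring with one sulfur and one =N– is fully conjugated (every ring atom contributes a p orbital); 2 ring double bonds (4 π electrons) plus a heteroatom lone pair (2) give 6 π electrons. That satisfies 4n+2 with n=1, so it is aromatic (thiazole).
4 of the 6 rings are aromatic. Total: 4.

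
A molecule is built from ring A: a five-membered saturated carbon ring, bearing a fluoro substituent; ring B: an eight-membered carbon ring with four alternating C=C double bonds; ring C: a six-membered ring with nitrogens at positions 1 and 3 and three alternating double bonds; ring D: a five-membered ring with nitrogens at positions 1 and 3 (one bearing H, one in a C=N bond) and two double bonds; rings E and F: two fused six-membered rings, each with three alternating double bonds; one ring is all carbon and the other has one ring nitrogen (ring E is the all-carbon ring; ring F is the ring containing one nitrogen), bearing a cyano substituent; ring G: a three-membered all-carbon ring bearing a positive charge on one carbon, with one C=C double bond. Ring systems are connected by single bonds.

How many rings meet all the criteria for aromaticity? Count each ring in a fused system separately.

Ring A has only sp³ atoms, so it is not fully conjugated — not aromatic (cyclopentane).
Ring B has only sp² ring atoms; a planar conformation would have a fully conjugated π system of 8 electrons. But 8 = 4(2), which is 4n not 4n+2, so ring B is not aromatic (cyclooctatetraene) — cyclooctatetraene distorts into a non-planar tub to avoid antiaromaticity.
Ring C is planar and fully conjugated; 3 ring double bonds give 6 π electrons. Since 6 = 4n+2 (n=1), ring C is aromatic (pyrimidine).
Ring D has a continuous p-orbital overlap around the ring; 2 ring double bonds (4 π electrons) plus a heteroatom lone pair (2) give 6 π electrons. That satisfies 4n+2 with n=1, so ring D is aromatic (imidazole).
Rings E and F form a fused bicyclic system (with one nitrogen) with 10 sp² atoms and 10 π electrons from ring double bonds. 10 = 4(2)+2, so the system is aromatic and both rings count as aromatic (quinoline).
Ring G is planar and fully conjugated; 1 ring double bond (2 π electrons) plus the carbocation's empty p orbital (0, but keeps the ring conjugated) give 2 π electrons. 2 = 4(0)+2, so ring G is aromatic (cyclopropenyl cation).
Aromatic: C, D, E, F, G. Total: 5.

5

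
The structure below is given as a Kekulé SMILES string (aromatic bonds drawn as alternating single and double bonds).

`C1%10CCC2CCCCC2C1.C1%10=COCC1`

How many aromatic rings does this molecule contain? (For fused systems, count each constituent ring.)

0

The SMILES encodes two fused six-membered saturated carbon rings; a five-membered ring of four carbons and one oxygen, with one C=C double bond and two sp³ carbons.
The 6-membered ring has only sp³ atoms, so it is not fully conjugated — not aromatic (cyclohexane ring).
The second 6-membered ring has only sp³ atoms, so it is not fully conjugated — not aromatic (cyclohexane ring).
The 5-membered ring with one oxygen has two sp³ carbons, so it is not fully conjugated — not aromatic (2,3-dihydrofuran).
None of the rings are aromatic. Total: 0.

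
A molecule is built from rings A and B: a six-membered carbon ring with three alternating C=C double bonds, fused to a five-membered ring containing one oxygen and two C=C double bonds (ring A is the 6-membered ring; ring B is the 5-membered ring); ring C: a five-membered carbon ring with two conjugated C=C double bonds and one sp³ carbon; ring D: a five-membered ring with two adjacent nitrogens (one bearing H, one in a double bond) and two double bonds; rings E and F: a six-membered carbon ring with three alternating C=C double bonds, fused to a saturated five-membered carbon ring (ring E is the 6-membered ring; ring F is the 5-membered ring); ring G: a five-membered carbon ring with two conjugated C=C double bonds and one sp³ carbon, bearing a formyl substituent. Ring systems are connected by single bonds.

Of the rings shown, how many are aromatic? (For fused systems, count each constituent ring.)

Rings A and B form a fused bicyclic system (with one oxygen) with 9 sp² atoms and 10 π electrons from ring double bonds plus a heteroatom lone pair. 10 = 4(2)+2, so the system is aromatic and both rings count as aromatic (benzofuran).
Ring C has one sp³ carbon, so it is not fully conjugated — not aromatic (cyclopentadiene).
Ring D is planar and fully conjugated; 2 ring double bonds (4 π electrons) plus a heteroatom lone pair (2) give 6 π electrons. Since 6 = 4n+2 (n=1), ring D is aromatic (pyrazole).
Ring E has a continuous p-orbital overlap around the ring; 3 ring double bonds give 6 π electrons. That satisfies 4n+2 with n=1, so ring E is aromatic (benzene ring).
Ring F has three sp³ carbons, so it is not fully conjugated — not aromatic (cyclopentane ring).
Ring G has one sp³ carbon, so it is not fully conjugated — not aromatic (cyclopentadiene).
Aromatic: A, B, D, E. Total: 4.

4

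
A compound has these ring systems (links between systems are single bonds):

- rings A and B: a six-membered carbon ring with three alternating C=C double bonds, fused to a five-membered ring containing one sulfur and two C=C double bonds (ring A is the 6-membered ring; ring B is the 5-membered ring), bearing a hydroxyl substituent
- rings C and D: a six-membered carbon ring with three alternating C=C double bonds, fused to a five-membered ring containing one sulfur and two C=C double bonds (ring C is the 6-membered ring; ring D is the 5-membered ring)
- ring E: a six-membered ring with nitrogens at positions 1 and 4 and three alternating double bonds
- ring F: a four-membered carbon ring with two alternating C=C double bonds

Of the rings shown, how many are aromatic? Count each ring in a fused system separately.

5

Rings A and B form a fused bicyclic system (with one sulfur) with 9 sp² atoms and 10 π electrons from ring double bonds plus a heteroatom lone pair. 10 = 4(2)+2, so the system is aromatic and both rings count as aromatic (benzothiophene).
Rings C and D form a fused bicyclic system (with one sulfur) with 9 sp² atoms and 10 π electrons from ring double bonds plus a heteroatom lone pair. 10 = 4(2)+2, so the system is aromatic and both rings count as aromatic (benzothiophene).
Ring E is fully conjugated (every ring atom contributes a p orbital); 3 ring double bonds give 6 π electrons. 6 = 4(1)+2, so ring E is aromatic (pyrazine).
Ring F has only sp² ring atoms; a planar conformation would have a fully conjugated π system of 4 electrons. But 4 = 4(1), which is 4n not 4n+2, so ring F is not aromatic (cyclobutadiene) — cyclobutadiene is antiaromatic and distorts to a rectangle.
Aromatic: A, B, C, D, E. Total: 5.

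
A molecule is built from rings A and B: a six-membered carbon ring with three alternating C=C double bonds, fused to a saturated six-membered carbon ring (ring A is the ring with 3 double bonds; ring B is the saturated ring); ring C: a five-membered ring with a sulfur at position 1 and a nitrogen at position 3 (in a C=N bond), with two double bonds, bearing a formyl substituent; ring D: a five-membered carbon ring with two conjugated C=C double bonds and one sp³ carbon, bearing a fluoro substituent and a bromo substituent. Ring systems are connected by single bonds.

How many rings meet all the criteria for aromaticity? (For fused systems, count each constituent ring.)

Ring A is fully conjugated (every ring atom contributes a p orbital); 3 ring double bonds give 6 π electrons. Since 6 = 4n+2 (n=1), ring A is aromatic (benzene ring).
Ring B has four sp³ carbons, so it is not fully conjugated — not aromatic (cyclohexane ring).
Ring C is planar and fully conjugated; 2 ring double bonds (4 π electrons) plus a heteroatom lone pair (2) give 6 π electrons. That satisfies 4n+2 with n=1, so ring C is aromatic (thiazole).
Ring D has one sp³ carbon, so it is not fully conjugated — not aromatic (cyclopentadiene).
Aromatic: A, C. Total: 2.

2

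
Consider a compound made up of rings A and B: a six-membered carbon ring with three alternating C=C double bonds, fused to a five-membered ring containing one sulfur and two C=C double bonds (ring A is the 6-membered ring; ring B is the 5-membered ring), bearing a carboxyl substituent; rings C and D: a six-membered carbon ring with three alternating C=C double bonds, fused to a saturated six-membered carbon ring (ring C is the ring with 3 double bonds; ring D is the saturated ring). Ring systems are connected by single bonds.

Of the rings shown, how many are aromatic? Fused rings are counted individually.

3

Rings A and B form a fused bicyclic system (with one sulfur) with 9 sp² atoms and 10 π electrons from ring double bonds plus a heteroatom lone pair. 10 = 4(2)+2, so the system is aromatic and both rings count as aromatic (benzothiophene).
Ring C is fully conjugated (every ring atom contributes a p orbital); 3 ring double bonds give 6 π electrons. That satisfies 4n+2 with n=1, so ring C is aromatic (benzene ring).
Ring D has four sp³ carbons, so it is not fully conjugated — not aromatic (cyclohexane ring).
Aromatic: A, B, C. Total: 3.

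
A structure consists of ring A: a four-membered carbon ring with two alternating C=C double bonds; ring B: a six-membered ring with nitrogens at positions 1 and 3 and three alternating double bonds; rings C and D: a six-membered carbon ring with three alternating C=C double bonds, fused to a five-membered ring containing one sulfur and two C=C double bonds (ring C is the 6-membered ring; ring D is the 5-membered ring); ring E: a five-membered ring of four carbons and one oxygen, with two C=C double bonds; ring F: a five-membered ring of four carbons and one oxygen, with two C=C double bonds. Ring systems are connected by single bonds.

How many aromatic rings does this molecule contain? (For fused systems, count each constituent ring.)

5

Ring A has only sp² ring atoms; a planar conformation would have a fully conjugated π system of 4 electrons. But 4 = 4(1), which is 4n not 4n+2, so ring A is not aromatic (cyclobutadiene) — cyclobutadiene is antiaromatic and distorts to a rectangle.
Ring B has a continuous p-orbital overlap around the ring; 3 ring double bonds give 6 π electrons. 6 = 4(1)+2, so ring B is aromatic (pyrimidine).
Rings C and D form a fused bicyclic system (with one sulfur) with 9 sp² atoms and 10 π electrons from ring double bonds plus a heteroatom lone pair. 10 = 4(2)+2, so the system is aromatic and both rings count as aromatic (benzothiophene).
Ring E is planar and fully conjugated; 2 ring double bonds (4 π electrons) plus a heteroatom lone pair (2) give 6 π electrons. Since 6 = 4n+2 (n=1), ring E is aromatic (furan).
Ring F is planar and fully conjugated; 2 ring double bonds (4 π electrons) plus a heteroatom lone pair (2) give 6 π electrons. Since 6 = 4n+2 (n=1), ring F is aromatic (furan).
Aromatic: B, C, D, E, F. Total: 5.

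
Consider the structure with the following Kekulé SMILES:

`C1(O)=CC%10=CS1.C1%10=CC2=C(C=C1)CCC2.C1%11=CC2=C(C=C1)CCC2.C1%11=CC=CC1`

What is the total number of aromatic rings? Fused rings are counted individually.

3

The SMILES encodes a five-membered ring of four carbons and one sulfur, with two C=C double bonds; a six-membered carbon ring with three alternating C=C double bonds, fused to a saturated five-membered carbon ring; a six-membered carbon ring with three alternating C=C double bonds, fused to a saturated five-membered carbon ring; a five-membered carbon ring with two conjugated C=C double bonds and one sp³ carbon.
The 5-membered ring with one sulfur has a continuous p-orbital overlap around the ring; 2 ring double bonds (4 π electrons) plus a heteroatom lone pair (2) give 6 π electrons. 6 = 4(1)+2, so it is aromatic (thiophene).
The 6-membered ring is planar and fully conjugated; 3 ring double bonds give 6 π electrons. Since 6 = 4n+2 (n=1), it is aromatic (benzene ring).
The 5-membered ring has three sp³ carbons, so it is not fully conjugated — not aromatic (cyclopentane ring).
The second 6-membered ring is fully conjugated (every ring atom contributes a p orbital); 3 ring double bonds give 6 π electrons. That satisfies 4n+2 with n=1, so it is aromatic (benzene ring).
The second 5-membered ring has three sp³ carbons, so it is not fully conjugated — not aromatic (cyclopentane ring).
The third 5-membered ring has one sp³ carbon, so it is not fully conjugated — not aromatic (cyclopentadiene).
3 of the 6 rings are aromatic. Total: 3.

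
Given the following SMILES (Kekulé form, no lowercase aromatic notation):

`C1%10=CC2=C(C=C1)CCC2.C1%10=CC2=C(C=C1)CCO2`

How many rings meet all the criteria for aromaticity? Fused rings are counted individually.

2

The SMILES encodes a six-membered carbon ring with three alternating C=C double bonds, fused to a saturated five-membered carbon ring; a six-membered carbon ring with three alternating C=C double bonds, fused to a five-membered ring containing one oxygen and two sp³ carbons.
The 6-membered ring is planar and fully conjugated; 3 ring double bonds give 6 π electrons. Since 6 = 4n+2 (n=1), it is aromatic (benzene ring).
The 5-membered ring has three sp³ carbons, so it is not fully conjugated — not aromatic (cyclopentane ring).
The second 6-membered ring is fully conjugated (every ring atom contributes a p orbital); 3 ring double bonds give 6 π electrons. Since 6 = 4n+2 (n=1), it is aromatic (benzene ring).
The 5-membered ring with one oxygen has two sp³ carbons, so it is not fully conjugated — not aromatic (oxolane ring).
2 of the 4 rings are aromatic. Total: 2.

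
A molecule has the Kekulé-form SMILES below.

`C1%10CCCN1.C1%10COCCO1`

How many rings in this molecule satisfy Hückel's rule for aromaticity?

The SMILES encodes a five-membered saturated ring of four carbons and one N–H nitrogen; a six-membered saturated ring with oxygens at positions 1 and 4.
The 5-membered ring with one N–H has only sp³ atoms, so it is not fully conjugated — not aromatic (pyrrolidine).
The 6-membered ring with two oxygens (1,4) has only sp³ atoms, so it is not fully conjugated — not aromatic (1,4-dioxane).
None of the rings are aromatic. Total: 0.

0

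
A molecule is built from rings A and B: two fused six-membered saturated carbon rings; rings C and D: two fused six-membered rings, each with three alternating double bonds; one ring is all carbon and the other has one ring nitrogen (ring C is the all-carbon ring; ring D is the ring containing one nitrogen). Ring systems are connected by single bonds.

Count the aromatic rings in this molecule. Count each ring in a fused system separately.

Ring A has only sp³ atoms, so it is not fully conjugated — not aromatic (cyclohexane ring).
Ring B has only sp³ atoms, so it is not fully conjugated — not aromatic (cyclohexane ring).
Rings C and D form a fused bicyclic system (with one nitrogen) with 10 sp² atoms and 10 π electrons from ring double bonds. 10 = 4(2)+2, so the system is aromatic and both rings count as aromatic (quinoline).
Aromatic: C, D. Total: 2.

2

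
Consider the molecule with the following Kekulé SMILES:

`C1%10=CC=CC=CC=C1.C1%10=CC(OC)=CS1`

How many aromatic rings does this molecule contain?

1

The SMILES encodes an eight-membered carbon ring with four alternating C=C double bonds; a five-membered ring of four carbons and one sulfur, with two C=C double bonds.
The 8-membered ring has only sp² ring atoms; a planar conformation would have a fully conjugated π system of 8 electrons. But 8 = 4(2), which is 4n not 4n+2, so it is not aromatic (cyclooctatetraene) — cyclooctatetraene distorts into a non-planar tub to avoid antiaromaticity.
The 5-membered ring with one sulfur is planar and fully conjugated; 2 ring double bonds (4 π electrons) plus a heteroatom lone pair (2) give 6 π electrons. 6 = 4(1)+2, so it is aromatic (thiophene).
1 of the 2 rings is aromatic. Total: 1.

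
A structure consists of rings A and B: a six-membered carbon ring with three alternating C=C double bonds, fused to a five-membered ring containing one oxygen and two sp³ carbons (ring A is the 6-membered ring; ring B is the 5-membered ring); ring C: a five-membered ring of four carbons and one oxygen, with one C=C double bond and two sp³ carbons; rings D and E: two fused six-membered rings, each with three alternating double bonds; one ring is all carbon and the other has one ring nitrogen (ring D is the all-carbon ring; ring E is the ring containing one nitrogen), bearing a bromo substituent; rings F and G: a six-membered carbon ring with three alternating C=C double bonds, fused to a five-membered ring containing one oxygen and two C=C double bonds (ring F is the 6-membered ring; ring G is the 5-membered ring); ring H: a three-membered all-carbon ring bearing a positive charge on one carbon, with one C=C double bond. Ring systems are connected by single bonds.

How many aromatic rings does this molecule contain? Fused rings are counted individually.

6

Ring A has a continuous p-orbital overlap around the ring; 3 ring double bonds give 6 π electrons. That satisfies 4n+2 with n=1, so ring A is aromatic (benzene ring).
Ring B has two sp³ carbons, so it is not fully conjugated — not aromatic (oxolane ring).
Ring C has two sp³ carbons, so it is not fully conjugated — not aromatic (2,3-dihydrofuran).
Rings D and E form a fused bicyclic system (with one nitrogen) with 10 sp² atoms and 10 π electrons from ring double bonds. 10 = 4(2)+2, so the system is aromatic and both rings count as aromatic (quinoline).
Rings F and G form a fused bicyclic system (with one oxygen) with 9 sp² atoms and 10 π electrons from ring double bonds plus a heteroatom lone pair. 10 = 4(2)+2, so the system is aromatic and both rings count as aromatic (benzofuran).
Ring H is fully conjugated (every ring atom contributes a p orbital); 1 ring double bond (2 π electrons) plus the carbocation's empty p orbital (0, but keeps the ring conjugated) give 2 π electrons. Since 2 = 4n+2 (n=0), ring H is aromatic (cyclopropenyl cation).
Aromatic: A, D, E, F, G, H. Total: 6.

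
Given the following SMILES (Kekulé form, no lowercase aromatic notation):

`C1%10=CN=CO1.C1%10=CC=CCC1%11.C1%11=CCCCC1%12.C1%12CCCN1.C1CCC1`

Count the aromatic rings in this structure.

The SMILES encodes a five-membered ring with an oxygen at position 1 and a nitrogen at position 3 (in a C=N bond), with two double bonds; a six-membered carbon ring with two conjugated C=C double bonds and two sp³ carbons; a six-membered carbon ring with one C=C double bond; a five-membered saturated ring of four carbons and one N–H nitrogen; a four-membered saturated carbon ring.
The 5-membered ring with one oxygen and one =N– has a continuous p-orbital overlap around the ring; 2 ring double bonds (4 π electrons) plus a heteroatom lone pair (2) give 6 π electrons. That satisfies 4n+2 with n=1, so it is aromatic (oxazole).
The 6-membered ring has two sp³ carbons, so it is not fully conjugated — not aromatic (1,3-cyclohexadiene).
The second 6-membered ring has four sp³ carbons, so it is not fully conjugated — not aromatic (cyclohexene).
The 5-membered ring with one N–H has only sp³ atoms, so it is not fully conjugated — not aromatic (pyrrolidine).
The 4-membered ring has only sp³ atoms, so it is not fully conjugated — not aromatic (cyclobutane).
1 of the 5 rings is aromatic. Total: 1.

1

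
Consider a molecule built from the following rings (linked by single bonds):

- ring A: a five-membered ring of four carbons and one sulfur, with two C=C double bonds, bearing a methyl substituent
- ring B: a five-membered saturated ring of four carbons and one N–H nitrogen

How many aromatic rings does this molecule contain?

1

Ring A is fully conjugated (every ring atom contributes a p orbital); 2 ring double bonds (4 π electrons) plus a heteroatom lone pair (2) give 6 π electrons. Since 6 = 4n+2 (n=1), ring A is aromatic (thiophene).
Ring B has only sp³ atoms, so it is not fully conjugated — not aromatic (pyrrolidine).
Aromatic: A. Total: 1.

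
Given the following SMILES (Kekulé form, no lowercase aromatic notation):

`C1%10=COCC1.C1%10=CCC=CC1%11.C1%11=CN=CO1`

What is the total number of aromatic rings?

The SMILES encodes a five-membered ring of four carbons and one oxygen, with one C=C double bond and two sp³ carbons; a six-membered carbon ring with two isolated C=C double bonds and two sp³ carbons; a five-membered ring with an oxygen at position 1 and a nitrogen at position 3 (in a C=N bond), with two double bonds.
The 5-membered ring with one oxygen has two sp³ carbons, so it is not fully conjugated — not aromatic (2,3-dihydrofuran).
The 6-membered ring has two sp³ carbons, so it is not fully conjugated — not aromatic (1,4-cyclohexadiene).
The 5-membered ring with one oxygen and one =N– is fully conjugated (every ring atom contributes a p orbital); 2 ring double bonds (4 π electrons) plus a heteroatom lone pair (2) give 6 π electrons. Since 6 = 4n+2 (n=1), it is aromatic (oxazole).
1 of the 3 rings is aromatic. Total: 1.

1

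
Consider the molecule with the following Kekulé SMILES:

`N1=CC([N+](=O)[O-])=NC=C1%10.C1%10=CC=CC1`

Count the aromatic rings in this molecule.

The SMILES encodes a six-membered ring with nitrogens at positions 1 and 4 and three alternating double bonds; a five-membered carbon ring with two conjugated C=C double bonds and one sp³ carbon.
The 6-membered ring with two nitrogens (1,4) is planar and fully conjugated; 3 ring double bonds give 6 π electrons. Since 6 = 4n+2 (n=1), it is aromatic (pyrazine).
The 5-membered ring has one sp³ carbon, so it is not fully conjugated — not aromatic (cyclopentadiene).
1 of the 2 rings is aromatic. Total: 1.

1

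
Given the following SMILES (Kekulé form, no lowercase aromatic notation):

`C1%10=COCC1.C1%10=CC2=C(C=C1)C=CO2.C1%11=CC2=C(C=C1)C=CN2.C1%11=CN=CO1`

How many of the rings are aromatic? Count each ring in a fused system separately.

5

The SMILES encodes a five-membered ring of four carbons and one oxygen, with one C=C double bond and two sp³ carbons; a six-membered carbon ring with three alternating C=C double bonds, fused to a five-membered ring containing one oxygen and two C=C double bonds; a six-membered carbon ring with three alternating C=C double bonds, fused to a five-membered ring containing one N–H nitrogen and two C=C double bonds; a five-membered ring with an oxygen at position 1 and a nitrogen at position 3 (in a C=N bond), with two double bonds.
The 5-membered ring with one oxygen has two sp³ carbons, so it is not fully conjugated — not aromatic (2,3-dihydrofuran).
The fused 6/5-membered bicyclic (with one oxygen) is a single π system with 9 sp² atoms and 10 π electrons from ring double bonds plus a heteroatom lone pair. 10 = 4(2)+2, so the system is aromatic and both rings count as aromatic (benzofuran).
The fused 6/5-membered bicyclic (with one N–H) is a single π system with 9 sp² atoms and 10 π electrons from ring double bonds plus a heteroatom lone pair. 10 = 4(2)+2, so the system is aromatic and both rings count as aromatic (indole).
The 5-membered ring with one oxygen and one =N– is planar and fully conjugated; 2 ring double bonds (4 π electrons) plus a heteroatom lone pair (2) give 6 π electrons. That satisfies 4n+2 with n=1, so it is aromatic (oxazole).
5 of the 6 rings are aromatic. Total: 5.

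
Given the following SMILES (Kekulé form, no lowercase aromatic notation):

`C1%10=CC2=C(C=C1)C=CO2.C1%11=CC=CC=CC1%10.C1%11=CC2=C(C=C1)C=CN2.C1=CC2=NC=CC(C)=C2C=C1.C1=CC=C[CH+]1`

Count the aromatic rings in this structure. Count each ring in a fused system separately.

6

The SMILES encodes a six-membered carbon ring with three alternating C=C double bonds, fused to a five-membered ring containing one oxygen and two C=C double bonds; a seven-membered carbon ring with three C=C double bonds and one sp³ carbon; a six-membered carbon ring with three alternating C=C double bonds, fused to a five-membered ring containing one N–H nitrogen and two C=C double bonds; two fused six-membered rings, each with three alternating double bonds; one ring is all carbon and the other has one ring nitrogen; a five-membered all-carbon ring bearing a positive charge on one carbon, with two C=C double bonds.
The fused 6/5-membered bicyclic (with one oxygen) is a single π system with 9 sp² atoms and 10 π electrons from ring double bonds plus a heteroatom lone pair. 10 = 4(2)+2, so the system is aromatic and both rings count as aromatic (benzofuran).
The 7-membered ring has one sp³ carbon, so it is not fully conjugated — not aromatic (cycloheptatriene).
The fused 6/5-membered bicyclic (with one N–H) is a single π system with 9 sp² atoms and 10 π electrons from ring double bonds plus a heteroatom lone pair. 10 = 4(2)+2, so the system is aromatic and both rings count as aromatic (indole).
The fused 6/6-membered bicyclic (with one nitrogen) is a single π system with 10 sp² atoms and 10 π electrons from ring double bonds. 10 = 4(2)+2, so the system is aromatic and both rings count as aromatic (quinoline).
The 5-membered ring has only sp² ring atoms; a planar conformation would have a fully conjugated π system of 4 electrons. But 4 = 4(1), which is 4n not 4n+2, so it is not aromatic (cyclopentadienyl cation).
6 of the 8 rings are aromatic. Total: 6.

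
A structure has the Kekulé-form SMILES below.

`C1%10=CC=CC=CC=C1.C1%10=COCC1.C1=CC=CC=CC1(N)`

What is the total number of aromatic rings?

0

The SMILES encodes an eight-membered carbon ring with four alternating C=C double bonds; a five-membered ring of four carbons and one oxygen, with one C=C double bond and two sp³ carbons; a seven-membered carbon ring with three C=C double bonds and one sp³ carbon.
The 8-membered ring has only sp² ring atoms; a planar conformation would have a fully conjugated π system of 8 electrons. But 8 = 4(2), which is 4n not 4n+2, so it is not aromatic (cyclooctatetraene) — cyclooctatetraene distorts into a non-planar tub to avoid antiaromaticity.
The 5-membered ring with one oxygen has two sp³ carbons, so it is not fully conjugated — not aromatic (2,3-dihydrofuran).
The 7-membered ring has one sp³ carbon, so it is not fully conjugated — not aromatic (cycloheptatriene).
None of the rings are aromatic. Total: 0.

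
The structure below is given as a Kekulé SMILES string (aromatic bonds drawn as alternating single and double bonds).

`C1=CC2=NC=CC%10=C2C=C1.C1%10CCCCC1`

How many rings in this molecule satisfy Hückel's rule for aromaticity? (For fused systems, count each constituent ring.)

The SMILES encodes two fused six-membered rings, each with three alternating double bonds; one ring is all carbon and the other has one ring nitrogen; a six-membered saturated carbon ring.
The fused 6/6-membered bicyclic (with one nitrogen) is a single π system with 10 sp² atoms and 10 π electrons from ring double bonds. 10 = 4(2)+2, so the system is aromatic and both rings count as aromatic (quinoline).
The 6-membered ring has only sp³ atoms, so it is not fully conjugated — not aromatic (cyclohexane).
2 of the 3 rings are aromatic. Total: 2.

2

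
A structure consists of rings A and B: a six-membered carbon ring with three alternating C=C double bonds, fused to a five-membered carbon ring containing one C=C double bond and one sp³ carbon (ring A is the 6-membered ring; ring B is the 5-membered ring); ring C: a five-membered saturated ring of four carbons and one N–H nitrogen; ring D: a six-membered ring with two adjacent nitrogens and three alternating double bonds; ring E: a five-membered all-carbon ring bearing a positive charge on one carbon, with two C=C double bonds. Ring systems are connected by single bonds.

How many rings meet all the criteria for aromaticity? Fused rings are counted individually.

Ring A has a continuous p-orbital overlap around the ring; 3 ring double bonds give 6 π electrons. That satisfies 4n+2 with n=1, so ring A is aromatic (benzene ring).
Ring B has one sp³ carbon, so it is not fully conjugated — not aromatic (cyclopentene ring).
Ring C has only sp³ atoms, so it is not fully conjugated — not aromatic (pyrrolidine).
Ring D has a continuous p-orbital overlap around the ring; 3 ring double bonds give 6 π electrons. 6 = 4(1)+2, so ring D is aromatic (pyridazine).
Ring E has only sp² ring atoms; a planar conformation would have a fully conjugated π system of 4 electrons. But 4 = 4(1), which is 4n not 4n+2, so ring E is not aromatic (cyclopentadienyl cation).
Aromatic: A, D. Total: 2.

2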